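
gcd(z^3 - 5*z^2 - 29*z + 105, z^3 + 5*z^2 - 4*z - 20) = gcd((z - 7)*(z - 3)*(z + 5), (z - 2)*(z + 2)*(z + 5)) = z + 5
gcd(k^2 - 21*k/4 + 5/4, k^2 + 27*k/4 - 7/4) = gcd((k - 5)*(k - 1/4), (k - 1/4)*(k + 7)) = k - 1/4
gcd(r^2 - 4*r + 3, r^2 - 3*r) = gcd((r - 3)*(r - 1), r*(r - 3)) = r - 3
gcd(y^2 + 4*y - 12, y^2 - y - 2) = y - 2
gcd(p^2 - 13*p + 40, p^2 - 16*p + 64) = p - 8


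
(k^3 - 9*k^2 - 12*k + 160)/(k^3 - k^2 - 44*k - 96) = (k - 5)/(k + 3)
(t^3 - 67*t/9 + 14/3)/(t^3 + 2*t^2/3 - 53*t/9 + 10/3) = (3*t - 7)/(3*t - 5)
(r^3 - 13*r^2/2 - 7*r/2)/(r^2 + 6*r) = (2*r^2 - 13*r - 7)/(2*(r + 6))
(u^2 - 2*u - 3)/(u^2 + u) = (u - 3)/u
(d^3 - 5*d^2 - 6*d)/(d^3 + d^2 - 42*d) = (d + 1)/(d + 7)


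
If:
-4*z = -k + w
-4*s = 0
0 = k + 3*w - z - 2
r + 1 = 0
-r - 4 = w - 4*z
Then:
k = 55/19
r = -1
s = 0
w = -1/19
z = 14/19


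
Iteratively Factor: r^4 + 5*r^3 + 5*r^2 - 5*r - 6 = (r + 2)*(r^3 + 3*r^2 - r - 3) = (r + 2)*(r + 3)*(r^2 - 1) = (r - 1)*(r + 2)*(r + 3)*(r + 1)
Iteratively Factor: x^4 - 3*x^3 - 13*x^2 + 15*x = (x - 5)*(x^3 + 2*x^2 - 3*x) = (x - 5)*(x - 1)*(x^2 + 3*x) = (x - 5)*(x - 1)*(x + 3)*(x)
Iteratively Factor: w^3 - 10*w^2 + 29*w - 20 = (w - 5)*(w^2 - 5*w + 4) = (w - 5)*(w - 1)*(w - 4)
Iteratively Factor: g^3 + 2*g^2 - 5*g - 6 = (g + 3)*(g^2 - g - 2) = (g + 1)*(g + 3)*(g - 2)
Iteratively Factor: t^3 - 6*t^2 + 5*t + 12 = (t - 4)*(t^2 - 2*t - 3) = (t - 4)*(t + 1)*(t - 3)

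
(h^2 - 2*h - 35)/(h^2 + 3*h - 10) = (h - 7)/(h - 2)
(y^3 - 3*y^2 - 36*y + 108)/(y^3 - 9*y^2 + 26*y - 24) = (y^2 - 36)/(y^2 - 6*y + 8)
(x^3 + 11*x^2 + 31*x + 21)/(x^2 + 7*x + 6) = (x^2 + 10*x + 21)/(x + 6)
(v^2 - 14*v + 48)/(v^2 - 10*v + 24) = (v - 8)/(v - 4)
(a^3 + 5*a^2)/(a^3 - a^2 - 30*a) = a/(a - 6)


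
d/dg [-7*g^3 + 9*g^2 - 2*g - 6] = -21*g^2 + 18*g - 2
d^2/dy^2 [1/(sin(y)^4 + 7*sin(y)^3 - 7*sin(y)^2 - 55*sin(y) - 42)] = (-16*sin(y)^7 - 145*sin(y)^6 - 192*sin(y)^5 + 886*sin(y)^4 - 522*sin(y)^3 - 4283*sin(y)^2 + 922*sin(y) + 5462)/((sin(y) - 3)^3*(sin(y) + 1)^2*(sin(y) + 2)^3*(sin(y) + 7)^3)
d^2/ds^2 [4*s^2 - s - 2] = 8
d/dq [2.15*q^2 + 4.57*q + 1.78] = 4.3*q + 4.57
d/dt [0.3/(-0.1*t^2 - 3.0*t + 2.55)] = (0.06*t + 0.9)/(0.1*t^2 + 3.0*t - 2.55)^2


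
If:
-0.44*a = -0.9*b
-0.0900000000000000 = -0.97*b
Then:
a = 0.19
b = 0.09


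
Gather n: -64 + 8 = -56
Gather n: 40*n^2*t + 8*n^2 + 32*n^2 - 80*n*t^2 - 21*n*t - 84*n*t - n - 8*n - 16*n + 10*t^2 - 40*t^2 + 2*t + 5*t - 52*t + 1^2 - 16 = n^2*(40*t + 40) + n*(-80*t^2 - 105*t - 25) - 30*t^2 - 45*t - 15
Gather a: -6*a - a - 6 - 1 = -7*a - 7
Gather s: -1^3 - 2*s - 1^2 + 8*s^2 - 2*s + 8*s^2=16*s^2 - 4*s - 2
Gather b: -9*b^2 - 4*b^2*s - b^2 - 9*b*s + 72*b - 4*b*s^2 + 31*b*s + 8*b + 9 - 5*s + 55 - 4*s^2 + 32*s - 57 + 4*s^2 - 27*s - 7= b^2*(-4*s - 10) + b*(-4*s^2 + 22*s + 80)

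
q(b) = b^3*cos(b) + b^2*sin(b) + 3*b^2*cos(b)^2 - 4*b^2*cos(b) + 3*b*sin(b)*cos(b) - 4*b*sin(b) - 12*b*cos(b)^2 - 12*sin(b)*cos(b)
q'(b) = -b^3*sin(b) - 6*b^2*sin(b)*cos(b) + 4*b^2*sin(b) + 4*b^2*cos(b) - 3*b*sin(b)^2 + 24*b*sin(b)*cos(b) + 2*b*sin(b) + 9*b*cos(b)^2 - 12*b*cos(b) + 12*sin(b)^2 + 3*sin(b)*cos(b) - 4*sin(b) - 24*cos(b)^2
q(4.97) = 1.66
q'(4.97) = 32.41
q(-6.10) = -185.04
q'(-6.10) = 142.88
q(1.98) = -0.21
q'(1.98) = 4.71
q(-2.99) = 116.76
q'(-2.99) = -146.29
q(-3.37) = 162.72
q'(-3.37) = -85.32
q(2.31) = 0.40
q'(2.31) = -0.43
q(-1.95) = -3.77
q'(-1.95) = -41.17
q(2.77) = -0.07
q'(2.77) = -0.28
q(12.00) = 1114.82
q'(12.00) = 1284.30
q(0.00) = 0.00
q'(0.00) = -24.00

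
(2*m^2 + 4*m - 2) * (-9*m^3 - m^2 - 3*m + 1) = -18*m^5 - 38*m^4 + 8*m^3 - 8*m^2 + 10*m - 2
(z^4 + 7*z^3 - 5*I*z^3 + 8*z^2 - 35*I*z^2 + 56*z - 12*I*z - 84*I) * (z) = z^5 + 7*z^4 - 5*I*z^4 + 8*z^3 - 35*I*z^3 + 56*z^2 - 12*I*z^2 - 84*I*z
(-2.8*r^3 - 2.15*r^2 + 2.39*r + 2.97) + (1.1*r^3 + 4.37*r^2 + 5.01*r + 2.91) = -1.7*r^3 + 2.22*r^2 + 7.4*r + 5.88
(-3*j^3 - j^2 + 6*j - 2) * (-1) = 3*j^3 + j^2 - 6*j + 2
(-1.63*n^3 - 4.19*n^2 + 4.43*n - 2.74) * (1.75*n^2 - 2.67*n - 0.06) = -2.8525*n^5 - 2.9804*n^4 + 19.0376*n^3 - 16.3717*n^2 + 7.05*n + 0.1644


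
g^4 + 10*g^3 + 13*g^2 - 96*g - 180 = (g - 3)*(g + 2)*(g + 5)*(g + 6)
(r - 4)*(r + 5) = r^2 + r - 20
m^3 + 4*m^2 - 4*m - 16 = (m - 2)*(m + 2)*(m + 4)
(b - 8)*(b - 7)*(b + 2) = b^3 - 13*b^2 + 26*b + 112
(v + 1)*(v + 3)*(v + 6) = v^3 + 10*v^2 + 27*v + 18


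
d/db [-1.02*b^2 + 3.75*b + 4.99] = 3.75 - 2.04*b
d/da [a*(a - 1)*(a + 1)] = 3*a^2 - 1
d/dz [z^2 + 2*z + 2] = 2*z + 2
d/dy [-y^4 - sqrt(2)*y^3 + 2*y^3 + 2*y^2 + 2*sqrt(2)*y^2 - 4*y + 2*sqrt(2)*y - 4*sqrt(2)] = -4*y^3 - 3*sqrt(2)*y^2 + 6*y^2 + 4*y + 4*sqrt(2)*y - 4 + 2*sqrt(2)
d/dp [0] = 0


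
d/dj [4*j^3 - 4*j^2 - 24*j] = 12*j^2 - 8*j - 24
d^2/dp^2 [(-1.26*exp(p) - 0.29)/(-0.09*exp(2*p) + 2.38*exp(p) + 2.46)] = (0.010206*exp(4*p) + 0.279288*exp(3*p) + 1.48743*exp(2*p) - 5.477548*exp(p) + 5.927124)*exp(p)/(0.000729*exp(6*p) - 0.057834*exp(5*p) + 1.46961*exp(4*p) - 10.31968*exp(3*p) - 40.16934*exp(2*p) - 43.208424*exp(p) - 14.886936)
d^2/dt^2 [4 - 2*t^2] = -4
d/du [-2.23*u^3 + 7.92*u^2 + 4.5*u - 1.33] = -6.69*u^2 + 15.84*u + 4.5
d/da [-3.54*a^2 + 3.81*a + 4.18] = 3.81 - 7.08*a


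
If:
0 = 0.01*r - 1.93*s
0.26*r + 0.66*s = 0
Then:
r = 0.00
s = 0.00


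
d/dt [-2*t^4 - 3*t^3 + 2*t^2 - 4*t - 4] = -8*t^3 - 9*t^2 + 4*t - 4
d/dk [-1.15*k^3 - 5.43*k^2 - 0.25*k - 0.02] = -3.45*k^2 - 10.86*k - 0.25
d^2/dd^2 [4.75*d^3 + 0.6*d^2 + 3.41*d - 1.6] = 28.5*d + 1.2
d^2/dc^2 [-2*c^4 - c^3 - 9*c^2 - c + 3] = -24*c^2 - 6*c - 18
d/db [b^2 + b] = 2*b + 1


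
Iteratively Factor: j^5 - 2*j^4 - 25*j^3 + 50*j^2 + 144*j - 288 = (j - 3)*(j^4 + j^3 - 22*j^2 - 16*j + 96) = (j - 3)*(j + 3)*(j^3 - 2*j^2 - 16*j + 32) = (j - 4)*(j - 3)*(j + 3)*(j^2 + 2*j - 8) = (j - 4)*(j - 3)*(j + 3)*(j + 4)*(j - 2)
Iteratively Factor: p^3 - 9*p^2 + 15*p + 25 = (p + 1)*(p^2 - 10*p + 25) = (p - 5)*(p + 1)*(p - 5)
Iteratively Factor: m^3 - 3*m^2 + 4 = (m - 2)*(m^2 - m - 2) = (m - 2)*(m + 1)*(m - 2)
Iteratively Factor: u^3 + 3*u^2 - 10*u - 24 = (u + 2)*(u^2 + u - 12) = (u - 3)*(u + 2)*(u + 4)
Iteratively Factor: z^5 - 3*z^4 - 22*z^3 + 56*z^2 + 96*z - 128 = (z - 4)*(z^4 + z^3 - 18*z^2 - 16*z + 32) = (z - 4)*(z - 1)*(z^3 + 2*z^2 - 16*z - 32) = (z - 4)*(z - 1)*(z + 4)*(z^2 - 2*z - 8) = (z - 4)*(z - 1)*(z + 2)*(z + 4)*(z - 4)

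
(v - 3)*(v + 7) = v^2 + 4*v - 21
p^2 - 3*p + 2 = (p - 2)*(p - 1)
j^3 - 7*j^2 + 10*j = j*(j - 5)*(j - 2)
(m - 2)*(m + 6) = m^2 + 4*m - 12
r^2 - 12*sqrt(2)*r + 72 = (r - 6*sqrt(2))^2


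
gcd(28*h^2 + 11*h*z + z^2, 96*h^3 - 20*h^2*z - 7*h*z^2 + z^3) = 4*h + z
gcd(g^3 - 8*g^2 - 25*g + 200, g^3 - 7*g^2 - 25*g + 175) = g^2 - 25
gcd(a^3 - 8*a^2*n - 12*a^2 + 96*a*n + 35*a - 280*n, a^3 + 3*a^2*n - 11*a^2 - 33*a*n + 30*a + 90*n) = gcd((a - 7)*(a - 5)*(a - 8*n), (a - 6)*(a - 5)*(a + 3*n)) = a - 5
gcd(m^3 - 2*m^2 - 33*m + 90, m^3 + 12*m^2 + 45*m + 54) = m + 6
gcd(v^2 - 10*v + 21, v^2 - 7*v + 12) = v - 3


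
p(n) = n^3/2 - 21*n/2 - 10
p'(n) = 3*n^2/2 - 21/2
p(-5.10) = -22.78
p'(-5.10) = 28.52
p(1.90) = -26.52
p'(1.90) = -5.08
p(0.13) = -11.36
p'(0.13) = -10.47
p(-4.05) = -0.69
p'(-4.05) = 14.10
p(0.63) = -16.49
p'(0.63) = -9.90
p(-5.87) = -49.50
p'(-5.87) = 41.19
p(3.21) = -27.17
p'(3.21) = 4.96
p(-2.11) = 7.46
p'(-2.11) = -3.82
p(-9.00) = -280.00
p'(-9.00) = 111.00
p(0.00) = -10.00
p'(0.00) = -10.50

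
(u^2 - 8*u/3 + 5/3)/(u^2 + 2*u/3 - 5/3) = (3*u - 5)/(3*u + 5)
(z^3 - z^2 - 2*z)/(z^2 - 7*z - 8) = z*(z - 2)/(z - 8)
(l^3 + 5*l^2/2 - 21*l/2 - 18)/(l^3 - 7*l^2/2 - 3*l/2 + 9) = (l + 4)/(l - 2)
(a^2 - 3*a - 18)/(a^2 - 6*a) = (a + 3)/a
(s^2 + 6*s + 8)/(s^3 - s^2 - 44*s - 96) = (s + 2)/(s^2 - 5*s - 24)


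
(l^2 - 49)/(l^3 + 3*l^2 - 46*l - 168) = (l + 7)/(l^2 + 10*l + 24)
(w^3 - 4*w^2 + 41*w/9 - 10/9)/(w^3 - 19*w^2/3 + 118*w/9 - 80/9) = (3*w - 1)/(3*w - 8)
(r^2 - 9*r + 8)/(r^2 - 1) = (r - 8)/(r + 1)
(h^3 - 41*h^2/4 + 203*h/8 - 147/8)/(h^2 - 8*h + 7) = (8*h^2 - 26*h + 21)/(8*(h - 1))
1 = 1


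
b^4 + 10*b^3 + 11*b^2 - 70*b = b*(b - 2)*(b + 5)*(b + 7)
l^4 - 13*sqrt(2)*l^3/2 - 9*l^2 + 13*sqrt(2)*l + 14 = (l - 7*sqrt(2))*(l - sqrt(2))*(l + sqrt(2)/2)*(l + sqrt(2))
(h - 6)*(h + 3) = h^2 - 3*h - 18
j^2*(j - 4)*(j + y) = j^4 + j^3*y - 4*j^3 - 4*j^2*y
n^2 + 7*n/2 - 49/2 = (n - 7/2)*(n + 7)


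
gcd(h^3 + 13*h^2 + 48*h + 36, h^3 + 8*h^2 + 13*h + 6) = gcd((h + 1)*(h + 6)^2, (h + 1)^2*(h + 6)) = h^2 + 7*h + 6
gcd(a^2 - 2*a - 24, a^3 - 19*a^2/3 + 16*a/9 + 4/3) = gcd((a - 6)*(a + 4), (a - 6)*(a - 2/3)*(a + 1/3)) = a - 6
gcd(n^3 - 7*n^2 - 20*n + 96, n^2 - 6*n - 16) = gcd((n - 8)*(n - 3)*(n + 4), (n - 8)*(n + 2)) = n - 8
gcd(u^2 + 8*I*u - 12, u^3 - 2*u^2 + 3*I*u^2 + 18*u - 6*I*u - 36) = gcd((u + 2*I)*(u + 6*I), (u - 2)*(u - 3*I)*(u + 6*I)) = u + 6*I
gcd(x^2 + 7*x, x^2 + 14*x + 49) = x + 7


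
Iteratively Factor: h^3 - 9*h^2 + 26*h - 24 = (h - 4)*(h^2 - 5*h + 6) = (h - 4)*(h - 3)*(h - 2)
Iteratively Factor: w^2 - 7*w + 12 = (w - 4)*(w - 3)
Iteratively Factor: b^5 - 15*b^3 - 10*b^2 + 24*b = (b - 1)*(b^4 + b^3 - 14*b^2 - 24*b) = b*(b - 1)*(b^3 + b^2 - 14*b - 24) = b*(b - 1)*(b + 2)*(b^2 - b - 12) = b*(b - 4)*(b - 1)*(b + 2)*(b + 3)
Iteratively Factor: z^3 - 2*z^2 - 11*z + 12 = (z + 3)*(z^2 - 5*z + 4) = (z - 1)*(z + 3)*(z - 4)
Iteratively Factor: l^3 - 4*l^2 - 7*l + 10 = (l - 5)*(l^2 + l - 2) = (l - 5)*(l + 2)*(l - 1)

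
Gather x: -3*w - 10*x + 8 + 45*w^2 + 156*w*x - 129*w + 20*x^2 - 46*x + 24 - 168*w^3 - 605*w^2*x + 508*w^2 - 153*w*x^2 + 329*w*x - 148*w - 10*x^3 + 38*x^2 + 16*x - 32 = -168*w^3 + 553*w^2 - 280*w - 10*x^3 + x^2*(58 - 153*w) + x*(-605*w^2 + 485*w - 40)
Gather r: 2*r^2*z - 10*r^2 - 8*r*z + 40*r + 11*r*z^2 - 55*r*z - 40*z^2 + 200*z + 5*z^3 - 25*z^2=r^2*(2*z - 10) + r*(11*z^2 - 63*z + 40) + 5*z^3 - 65*z^2 + 200*z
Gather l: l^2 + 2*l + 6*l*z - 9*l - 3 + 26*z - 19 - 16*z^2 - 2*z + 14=l^2 + l*(6*z - 7) - 16*z^2 + 24*z - 8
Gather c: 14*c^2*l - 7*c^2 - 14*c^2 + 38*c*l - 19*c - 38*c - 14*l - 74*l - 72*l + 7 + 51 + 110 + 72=c^2*(14*l - 21) + c*(38*l - 57) - 160*l + 240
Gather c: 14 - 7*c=14 - 7*c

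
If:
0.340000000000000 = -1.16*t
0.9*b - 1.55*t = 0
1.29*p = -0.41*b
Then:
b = -0.50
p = 0.16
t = -0.29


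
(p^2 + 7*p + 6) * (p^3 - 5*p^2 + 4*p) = p^5 + 2*p^4 - 25*p^3 - 2*p^2 + 24*p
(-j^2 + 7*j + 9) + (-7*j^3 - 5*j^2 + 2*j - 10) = -7*j^3 - 6*j^2 + 9*j - 1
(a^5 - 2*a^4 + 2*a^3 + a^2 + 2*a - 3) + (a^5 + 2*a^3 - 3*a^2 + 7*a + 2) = 2*a^5 - 2*a^4 + 4*a^3 - 2*a^2 + 9*a - 1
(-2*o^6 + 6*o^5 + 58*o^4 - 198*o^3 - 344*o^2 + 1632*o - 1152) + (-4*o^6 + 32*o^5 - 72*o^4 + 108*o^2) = -6*o^6 + 38*o^5 - 14*o^4 - 198*o^3 - 236*o^2 + 1632*o - 1152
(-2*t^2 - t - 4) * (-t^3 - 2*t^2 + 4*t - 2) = 2*t^5 + 5*t^4 - 2*t^3 + 8*t^2 - 14*t + 8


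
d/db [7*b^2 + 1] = 14*b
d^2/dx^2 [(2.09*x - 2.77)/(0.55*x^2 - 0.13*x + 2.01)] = ((3.5904 - 6.897*x)*(0.55*x^2 - 0.13*x + 2.01) + (1.1*x - 0.13)*(2.09*x - 2.77)*(2.2*x - 0.26))/(0.55*x^2 - 0.13*x + 2.01)^3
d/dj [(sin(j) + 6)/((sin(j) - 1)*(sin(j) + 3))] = (-12*sin(j) + cos(j)^2 - 16)*cos(j)/((sin(j) - 1)^2*(sin(j) + 3)^2)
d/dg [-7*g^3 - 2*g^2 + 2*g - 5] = -21*g^2 - 4*g + 2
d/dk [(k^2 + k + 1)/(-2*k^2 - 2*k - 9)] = 7*(-2*k - 1)/(4*k^4 + 8*k^3 + 40*k^2 + 36*k + 81)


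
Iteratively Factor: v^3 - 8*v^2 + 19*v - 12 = (v - 1)*(v^2 - 7*v + 12) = (v - 4)*(v - 1)*(v - 3)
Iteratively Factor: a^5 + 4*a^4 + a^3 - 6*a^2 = (a - 1)*(a^4 + 5*a^3 + 6*a^2) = (a - 1)*(a + 3)*(a^3 + 2*a^2) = a*(a - 1)*(a + 3)*(a^2 + 2*a) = a*(a - 1)*(a + 2)*(a + 3)*(a)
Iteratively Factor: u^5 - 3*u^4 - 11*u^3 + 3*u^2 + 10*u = (u + 1)*(u^4 - 4*u^3 - 7*u^2 + 10*u) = (u - 1)*(u + 1)*(u^3 - 3*u^2 - 10*u) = u*(u - 1)*(u + 1)*(u^2 - 3*u - 10) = u*(u - 1)*(u + 1)*(u + 2)*(u - 5)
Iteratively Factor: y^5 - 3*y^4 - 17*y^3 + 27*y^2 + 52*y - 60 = (y - 2)*(y^4 - y^3 - 19*y^2 - 11*y + 30) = (y - 2)*(y + 3)*(y^3 - 4*y^2 - 7*y + 10) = (y - 5)*(y - 2)*(y + 3)*(y^2 + y - 2) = (y - 5)*(y - 2)*(y - 1)*(y + 3)*(y + 2)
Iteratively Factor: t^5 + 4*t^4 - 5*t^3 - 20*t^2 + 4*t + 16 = (t + 2)*(t^4 + 2*t^3 - 9*t^2 - 2*t + 8) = (t + 1)*(t + 2)*(t^3 + t^2 - 10*t + 8) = (t + 1)*(t + 2)*(t + 4)*(t^2 - 3*t + 2) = (t - 1)*(t + 1)*(t + 2)*(t + 4)*(t - 2)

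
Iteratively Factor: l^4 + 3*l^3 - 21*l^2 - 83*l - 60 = (l + 1)*(l^3 + 2*l^2 - 23*l - 60) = (l + 1)*(l + 4)*(l^2 - 2*l - 15) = (l + 1)*(l + 3)*(l + 4)*(l - 5)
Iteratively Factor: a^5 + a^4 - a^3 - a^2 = (a + 1)*(a^4 - a^2) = a*(a + 1)*(a^3 - a) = a*(a - 1)*(a + 1)*(a^2 + a) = a*(a - 1)*(a + 1)^2*(a)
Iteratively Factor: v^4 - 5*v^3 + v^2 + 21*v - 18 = (v + 2)*(v^3 - 7*v^2 + 15*v - 9) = (v - 1)*(v + 2)*(v^2 - 6*v + 9) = (v - 3)*(v - 1)*(v + 2)*(v - 3)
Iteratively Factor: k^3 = (k)*(k^2) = k^2*(k)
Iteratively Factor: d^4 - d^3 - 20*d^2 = (d - 5)*(d^3 + 4*d^2) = d*(d - 5)*(d^2 + 4*d) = d^2*(d - 5)*(d + 4)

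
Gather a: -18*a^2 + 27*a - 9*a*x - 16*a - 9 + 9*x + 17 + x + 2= -18*a^2 + a*(11 - 9*x) + 10*x + 10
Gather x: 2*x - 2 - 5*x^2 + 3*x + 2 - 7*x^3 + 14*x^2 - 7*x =-7*x^3 + 9*x^2 - 2*x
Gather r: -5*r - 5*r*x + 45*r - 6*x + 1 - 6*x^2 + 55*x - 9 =r*(40 - 5*x) - 6*x^2 + 49*x - 8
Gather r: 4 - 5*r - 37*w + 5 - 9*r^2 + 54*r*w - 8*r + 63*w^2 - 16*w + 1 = -9*r^2 + r*(54*w - 13) + 63*w^2 - 53*w + 10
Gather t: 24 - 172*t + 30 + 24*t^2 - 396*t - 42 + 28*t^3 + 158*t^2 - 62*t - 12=28*t^3 + 182*t^2 - 630*t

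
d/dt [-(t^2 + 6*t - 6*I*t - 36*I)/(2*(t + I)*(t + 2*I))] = (t^2*(6 - 9*I) + t*(4 - 72*I) + 120 - 12*I)/(2*t^4 + 12*I*t^3 - 26*t^2 - 24*I*t + 8)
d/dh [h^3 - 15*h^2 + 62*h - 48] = 3*h^2 - 30*h + 62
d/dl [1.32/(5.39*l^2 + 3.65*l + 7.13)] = (-14.2296*l - 4.818)/(5.39*l^2 + 3.65*l + 7.13)^2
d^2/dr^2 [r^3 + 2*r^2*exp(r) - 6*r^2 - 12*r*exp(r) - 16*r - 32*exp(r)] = 2*r^2*exp(r) - 4*r*exp(r) + 6*r - 52*exp(r) - 12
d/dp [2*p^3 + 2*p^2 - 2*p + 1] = 6*p^2 + 4*p - 2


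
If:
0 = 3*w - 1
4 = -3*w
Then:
No Solution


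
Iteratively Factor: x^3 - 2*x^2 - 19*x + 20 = (x - 1)*(x^2 - x - 20) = (x - 1)*(x + 4)*(x - 5)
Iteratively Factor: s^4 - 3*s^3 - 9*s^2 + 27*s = (s + 3)*(s^3 - 6*s^2 + 9*s) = s*(s + 3)*(s^2 - 6*s + 9) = s*(s - 3)*(s + 3)*(s - 3)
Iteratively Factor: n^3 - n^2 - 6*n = (n + 2)*(n^2 - 3*n) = (n - 3)*(n + 2)*(n)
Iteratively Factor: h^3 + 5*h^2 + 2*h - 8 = (h + 2)*(h^2 + 3*h - 4) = (h - 1)*(h + 2)*(h + 4)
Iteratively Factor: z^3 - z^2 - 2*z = (z)*(z^2 - z - 2) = z*(z + 1)*(z - 2)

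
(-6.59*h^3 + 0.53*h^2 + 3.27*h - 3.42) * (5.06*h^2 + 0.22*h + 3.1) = -33.3454*h^5 + 1.232*h^4 - 3.7662*h^3 - 14.9428*h^2 + 9.3846*h - 10.602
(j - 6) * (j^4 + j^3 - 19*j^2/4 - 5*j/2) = j^5 - 5*j^4 - 43*j^3/4 + 26*j^2 + 15*j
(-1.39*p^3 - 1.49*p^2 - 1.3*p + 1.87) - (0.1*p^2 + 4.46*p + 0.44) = -1.39*p^3 - 1.59*p^2 - 5.76*p + 1.43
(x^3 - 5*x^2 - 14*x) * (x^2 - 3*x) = x^5 - 8*x^4 + x^3 + 42*x^2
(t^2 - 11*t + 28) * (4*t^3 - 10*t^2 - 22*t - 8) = 4*t^5 - 54*t^4 + 200*t^3 - 46*t^2 - 528*t - 224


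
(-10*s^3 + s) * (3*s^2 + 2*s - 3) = -30*s^5 - 20*s^4 + 33*s^3 + 2*s^2 - 3*s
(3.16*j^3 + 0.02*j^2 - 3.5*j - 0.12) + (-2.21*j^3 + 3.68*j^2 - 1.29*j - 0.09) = 0.95*j^3 + 3.7*j^2 - 4.79*j - 0.21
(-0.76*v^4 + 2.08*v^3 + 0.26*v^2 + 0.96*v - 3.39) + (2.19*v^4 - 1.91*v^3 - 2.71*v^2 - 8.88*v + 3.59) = 1.43*v^4 + 0.17*v^3 - 2.45*v^2 - 7.92*v + 0.2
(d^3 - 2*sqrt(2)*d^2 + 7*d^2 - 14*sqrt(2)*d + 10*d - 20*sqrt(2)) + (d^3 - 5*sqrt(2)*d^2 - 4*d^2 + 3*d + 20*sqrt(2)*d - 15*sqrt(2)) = 2*d^3 - 7*sqrt(2)*d^2 + 3*d^2 + 6*sqrt(2)*d + 13*d - 35*sqrt(2)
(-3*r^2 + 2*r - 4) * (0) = 0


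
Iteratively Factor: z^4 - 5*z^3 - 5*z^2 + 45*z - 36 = (z - 4)*(z^3 - z^2 - 9*z + 9) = (z - 4)*(z - 3)*(z^2 + 2*z - 3) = (z - 4)*(z - 3)*(z - 1)*(z + 3)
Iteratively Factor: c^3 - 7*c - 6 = (c - 3)*(c^2 + 3*c + 2) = (c - 3)*(c + 1)*(c + 2)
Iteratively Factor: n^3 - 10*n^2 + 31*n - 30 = (n - 2)*(n^2 - 8*n + 15) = (n - 3)*(n - 2)*(n - 5)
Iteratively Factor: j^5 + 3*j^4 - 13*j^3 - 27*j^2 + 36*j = (j - 1)*(j^4 + 4*j^3 - 9*j^2 - 36*j) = (j - 1)*(j + 3)*(j^3 + j^2 - 12*j) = j*(j - 1)*(j + 3)*(j^2 + j - 12) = j*(j - 1)*(j + 3)*(j + 4)*(j - 3)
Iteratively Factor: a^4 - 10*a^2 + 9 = (a - 3)*(a^3 + 3*a^2 - a - 3) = (a - 3)*(a + 3)*(a^2 - 1) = (a - 3)*(a - 1)*(a + 3)*(a + 1)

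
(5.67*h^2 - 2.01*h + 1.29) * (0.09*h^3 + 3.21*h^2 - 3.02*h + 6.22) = 0.5103*h^5 + 18.0198*h^4 - 23.4594*h^3 + 45.4785*h^2 - 16.398*h + 8.0238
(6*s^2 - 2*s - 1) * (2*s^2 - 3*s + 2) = 12*s^4 - 22*s^3 + 16*s^2 - s - 2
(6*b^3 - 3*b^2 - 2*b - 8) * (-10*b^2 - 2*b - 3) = -60*b^5 + 18*b^4 + 8*b^3 + 93*b^2 + 22*b + 24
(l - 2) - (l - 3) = 1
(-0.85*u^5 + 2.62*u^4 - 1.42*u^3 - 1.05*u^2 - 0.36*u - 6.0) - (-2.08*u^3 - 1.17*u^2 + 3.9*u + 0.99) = -0.85*u^5 + 2.62*u^4 + 0.66*u^3 + 0.12*u^2 - 4.26*u - 6.99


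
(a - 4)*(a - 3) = a^2 - 7*a + 12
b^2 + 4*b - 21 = (b - 3)*(b + 7)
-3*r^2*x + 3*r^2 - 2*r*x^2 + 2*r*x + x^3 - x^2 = (-3*r + x)*(r + x)*(x - 1)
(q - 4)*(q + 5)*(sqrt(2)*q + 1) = sqrt(2)*q^3 + q^2 + sqrt(2)*q^2 - 20*sqrt(2)*q + q - 20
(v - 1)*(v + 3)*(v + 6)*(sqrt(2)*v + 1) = sqrt(2)*v^4 + v^3 + 8*sqrt(2)*v^3 + 8*v^2 + 9*sqrt(2)*v^2 - 18*sqrt(2)*v + 9*v - 18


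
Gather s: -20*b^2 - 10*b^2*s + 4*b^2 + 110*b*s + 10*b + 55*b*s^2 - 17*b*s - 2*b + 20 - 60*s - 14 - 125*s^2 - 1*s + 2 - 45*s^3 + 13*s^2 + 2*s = -16*b^2 + 8*b - 45*s^3 + s^2*(55*b - 112) + s*(-10*b^2 + 93*b - 59) + 8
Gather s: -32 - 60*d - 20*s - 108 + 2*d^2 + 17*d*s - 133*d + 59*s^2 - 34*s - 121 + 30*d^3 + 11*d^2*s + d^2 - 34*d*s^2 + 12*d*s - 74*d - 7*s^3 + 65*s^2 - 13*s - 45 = 30*d^3 + 3*d^2 - 267*d - 7*s^3 + s^2*(124 - 34*d) + s*(11*d^2 + 29*d - 67) - 306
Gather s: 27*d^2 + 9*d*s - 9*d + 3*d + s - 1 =27*d^2 - 6*d + s*(9*d + 1) - 1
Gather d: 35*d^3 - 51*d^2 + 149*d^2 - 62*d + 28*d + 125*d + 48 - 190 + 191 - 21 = 35*d^3 + 98*d^2 + 91*d + 28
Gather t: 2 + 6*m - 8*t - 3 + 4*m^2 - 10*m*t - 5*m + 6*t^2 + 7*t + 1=4*m^2 + m + 6*t^2 + t*(-10*m - 1)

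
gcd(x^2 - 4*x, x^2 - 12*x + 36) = 1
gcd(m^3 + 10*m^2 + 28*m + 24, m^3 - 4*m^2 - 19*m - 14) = m + 2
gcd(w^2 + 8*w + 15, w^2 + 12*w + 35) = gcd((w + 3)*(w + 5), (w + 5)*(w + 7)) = w + 5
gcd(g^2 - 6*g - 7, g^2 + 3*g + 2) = g + 1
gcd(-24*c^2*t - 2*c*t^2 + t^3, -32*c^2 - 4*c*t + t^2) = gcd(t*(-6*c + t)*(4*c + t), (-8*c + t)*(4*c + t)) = 4*c + t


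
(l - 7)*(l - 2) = l^2 - 9*l + 14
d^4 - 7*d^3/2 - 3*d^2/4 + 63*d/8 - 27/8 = (d - 3)*(d - 3/2)*(d - 1/2)*(d + 3/2)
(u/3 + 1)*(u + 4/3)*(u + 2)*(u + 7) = u^4/3 + 40*u^3/9 + 19*u^2 + 290*u/9 + 56/3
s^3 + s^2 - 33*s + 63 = (s - 3)^2*(s + 7)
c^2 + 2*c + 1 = (c + 1)^2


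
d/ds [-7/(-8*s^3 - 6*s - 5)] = 42*(-4*s^2 - 1)/(8*s^3 + 6*s + 5)^2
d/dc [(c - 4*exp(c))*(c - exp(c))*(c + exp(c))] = -4*c^2*exp(c) + 3*c^2 - 2*c*exp(2*c) - 8*c*exp(c) + 12*exp(3*c) - exp(2*c)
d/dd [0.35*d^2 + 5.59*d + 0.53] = 0.7*d + 5.59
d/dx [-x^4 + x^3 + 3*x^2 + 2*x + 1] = -4*x^3 + 3*x^2 + 6*x + 2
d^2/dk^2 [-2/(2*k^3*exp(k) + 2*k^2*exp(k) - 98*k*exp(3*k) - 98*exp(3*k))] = ((k^3 + k^2 - 49*k*exp(2*k) - 49*exp(2*k))*(k^3 + 7*k^2 - 441*k*exp(2*k) + 10*k - 735*exp(2*k) + 2) - 2*(k^3 + 4*k^2 - 147*k*exp(2*k) + 2*k - 196*exp(2*k))^2)*exp(-k)/(k^3 + k^2 - 49*k*exp(2*k) - 49*exp(2*k))^3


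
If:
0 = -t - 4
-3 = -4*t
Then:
No Solution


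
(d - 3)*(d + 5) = d^2 + 2*d - 15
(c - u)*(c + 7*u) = c^2 + 6*c*u - 7*u^2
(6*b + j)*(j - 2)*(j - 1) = 6*b*j^2 - 18*b*j + 12*b + j^3 - 3*j^2 + 2*j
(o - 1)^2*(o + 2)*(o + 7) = o^4 + 7*o^3 - 3*o^2 - 19*o + 14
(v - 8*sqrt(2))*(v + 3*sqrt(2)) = v^2 - 5*sqrt(2)*v - 48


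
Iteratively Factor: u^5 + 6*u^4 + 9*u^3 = (u)*(u^4 + 6*u^3 + 9*u^2) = u^2*(u^3 + 6*u^2 + 9*u) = u^3*(u^2 + 6*u + 9) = u^3*(u + 3)*(u + 3)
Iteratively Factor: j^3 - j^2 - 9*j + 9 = (j - 1)*(j^2 - 9) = (j - 3)*(j - 1)*(j + 3)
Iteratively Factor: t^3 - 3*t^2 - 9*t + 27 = (t + 3)*(t^2 - 6*t + 9) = (t - 3)*(t + 3)*(t - 3)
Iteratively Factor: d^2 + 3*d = (d + 3)*(d)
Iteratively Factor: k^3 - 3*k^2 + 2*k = (k)*(k^2 - 3*k + 2) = k*(k - 2)*(k - 1)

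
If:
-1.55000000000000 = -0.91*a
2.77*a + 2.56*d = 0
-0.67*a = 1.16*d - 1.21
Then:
No Solution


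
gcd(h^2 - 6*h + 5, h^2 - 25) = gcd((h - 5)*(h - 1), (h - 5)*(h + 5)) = h - 5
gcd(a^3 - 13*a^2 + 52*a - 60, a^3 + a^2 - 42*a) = a - 6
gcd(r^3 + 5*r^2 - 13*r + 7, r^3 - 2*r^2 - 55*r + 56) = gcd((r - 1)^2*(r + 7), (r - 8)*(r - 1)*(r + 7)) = r^2 + 6*r - 7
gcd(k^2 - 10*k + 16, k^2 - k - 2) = k - 2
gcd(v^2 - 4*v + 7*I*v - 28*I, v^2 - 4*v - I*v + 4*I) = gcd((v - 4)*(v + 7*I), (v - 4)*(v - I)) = v - 4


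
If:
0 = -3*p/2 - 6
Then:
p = -4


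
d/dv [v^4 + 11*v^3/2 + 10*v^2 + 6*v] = 4*v^3 + 33*v^2/2 + 20*v + 6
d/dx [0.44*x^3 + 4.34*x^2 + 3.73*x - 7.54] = 1.32*x^2 + 8.68*x + 3.73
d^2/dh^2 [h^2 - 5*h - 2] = 2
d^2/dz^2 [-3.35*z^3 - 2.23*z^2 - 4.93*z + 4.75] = -20.1*z - 4.46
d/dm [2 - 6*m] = -6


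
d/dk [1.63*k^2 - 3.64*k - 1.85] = 3.26*k - 3.64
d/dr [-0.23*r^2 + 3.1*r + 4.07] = 3.1 - 0.46*r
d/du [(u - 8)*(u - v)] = 2*u - v - 8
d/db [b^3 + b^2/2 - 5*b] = 3*b^2 + b - 5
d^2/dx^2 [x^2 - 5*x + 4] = 2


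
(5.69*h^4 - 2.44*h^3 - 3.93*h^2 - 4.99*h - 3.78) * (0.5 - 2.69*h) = -15.3061*h^5 + 9.4086*h^4 + 9.3517*h^3 + 11.4581*h^2 + 7.6732*h - 1.89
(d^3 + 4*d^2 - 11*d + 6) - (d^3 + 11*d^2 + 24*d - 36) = -7*d^2 - 35*d + 42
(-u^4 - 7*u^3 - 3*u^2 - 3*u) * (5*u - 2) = -5*u^5 - 33*u^4 - u^3 - 9*u^2 + 6*u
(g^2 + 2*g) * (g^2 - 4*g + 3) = g^4 - 2*g^3 - 5*g^2 + 6*g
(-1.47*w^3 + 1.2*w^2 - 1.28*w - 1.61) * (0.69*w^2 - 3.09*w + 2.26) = -1.0143*w^5 + 5.3703*w^4 - 7.9134*w^3 + 5.5563*w^2 + 2.0821*w - 3.6386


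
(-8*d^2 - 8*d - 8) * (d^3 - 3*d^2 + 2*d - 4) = -8*d^5 + 16*d^4 + 40*d^2 + 16*d + 32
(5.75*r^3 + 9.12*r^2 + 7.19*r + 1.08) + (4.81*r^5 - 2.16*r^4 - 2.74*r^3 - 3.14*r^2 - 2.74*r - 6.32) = 4.81*r^5 - 2.16*r^4 + 3.01*r^3 + 5.98*r^2 + 4.45*r - 5.24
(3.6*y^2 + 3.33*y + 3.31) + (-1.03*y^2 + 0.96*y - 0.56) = 2.57*y^2 + 4.29*y + 2.75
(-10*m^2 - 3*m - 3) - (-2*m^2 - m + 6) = -8*m^2 - 2*m - 9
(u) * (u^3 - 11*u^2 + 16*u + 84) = u^4 - 11*u^3 + 16*u^2 + 84*u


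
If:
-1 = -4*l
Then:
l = 1/4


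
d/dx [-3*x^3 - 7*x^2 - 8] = x*(-9*x - 14)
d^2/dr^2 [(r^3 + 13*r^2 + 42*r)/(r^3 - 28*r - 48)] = 2*(13*r^6 + 210*r^5 + 1380*r^4 + 6328*r^3 + 16128*r^2 + 6912*r - 26496)/(r^9 - 84*r^7 - 144*r^6 + 2352*r^5 + 8064*r^4 - 15040*r^3 - 112896*r^2 - 193536*r - 110592)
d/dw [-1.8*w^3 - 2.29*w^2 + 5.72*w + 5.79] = -5.4*w^2 - 4.58*w + 5.72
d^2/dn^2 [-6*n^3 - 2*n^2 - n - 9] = -36*n - 4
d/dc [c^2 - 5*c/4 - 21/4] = 2*c - 5/4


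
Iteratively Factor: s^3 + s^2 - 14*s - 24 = (s + 3)*(s^2 - 2*s - 8) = (s + 2)*(s + 3)*(s - 4)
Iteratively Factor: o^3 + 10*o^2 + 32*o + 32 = (o + 4)*(o^2 + 6*o + 8) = (o + 4)^2*(o + 2)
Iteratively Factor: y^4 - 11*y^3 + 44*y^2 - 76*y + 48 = (y - 2)*(y^3 - 9*y^2 + 26*y - 24) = (y - 2)^2*(y^2 - 7*y + 12) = (y - 3)*(y - 2)^2*(y - 4)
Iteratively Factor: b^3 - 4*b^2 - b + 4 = (b + 1)*(b^2 - 5*b + 4) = (b - 4)*(b + 1)*(b - 1)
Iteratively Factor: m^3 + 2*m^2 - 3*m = (m - 1)*(m^2 + 3*m) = m*(m - 1)*(m + 3)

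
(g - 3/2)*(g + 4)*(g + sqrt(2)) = g^3 + sqrt(2)*g^2 + 5*g^2/2 - 6*g + 5*sqrt(2)*g/2 - 6*sqrt(2)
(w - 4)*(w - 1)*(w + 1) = w^3 - 4*w^2 - w + 4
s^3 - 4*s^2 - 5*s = s*(s - 5)*(s + 1)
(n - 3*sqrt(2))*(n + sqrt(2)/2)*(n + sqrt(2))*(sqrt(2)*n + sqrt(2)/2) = sqrt(2)*n^4 - 3*n^3 + sqrt(2)*n^3/2 - 8*sqrt(2)*n^2 - 3*n^2/2 - 6*n - 4*sqrt(2)*n - 3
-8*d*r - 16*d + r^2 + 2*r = (-8*d + r)*(r + 2)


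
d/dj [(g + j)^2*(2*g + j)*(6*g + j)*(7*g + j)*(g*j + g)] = g*(84*g^5 + 472*g^4*j + 236*g^4 + 705*g^3*j^2 + 470*g^3*j + 396*g^2*j^3 + 297*g^2*j^2 + 85*g*j^4 + 68*g*j^3 + 6*j^5 + 5*j^4)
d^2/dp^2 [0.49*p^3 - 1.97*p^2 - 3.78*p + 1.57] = 2.94*p - 3.94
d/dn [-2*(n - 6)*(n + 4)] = 4 - 4*n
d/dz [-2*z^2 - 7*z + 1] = -4*z - 7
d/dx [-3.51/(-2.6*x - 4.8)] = -9.126/(2.6*x + 4.8)^2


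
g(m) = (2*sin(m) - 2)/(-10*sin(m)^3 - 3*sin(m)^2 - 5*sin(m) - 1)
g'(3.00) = 4.51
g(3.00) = 0.96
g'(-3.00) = 107.05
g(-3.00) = 7.00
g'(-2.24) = 0.98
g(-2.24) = -0.60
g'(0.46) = -1.00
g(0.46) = 0.24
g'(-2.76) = 17.12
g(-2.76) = -2.85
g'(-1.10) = -0.49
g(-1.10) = -0.46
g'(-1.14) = -0.43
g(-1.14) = -0.45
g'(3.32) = 507.20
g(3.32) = 15.57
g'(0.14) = -4.55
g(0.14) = 0.97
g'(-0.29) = -76.24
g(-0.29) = -6.15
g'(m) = (2*sin(m) - 2)*(30*sin(m)^2*cos(m) + 6*sin(m)*cos(m) + 5*cos(m))/(-10*sin(m)^3 - 3*sin(m)^2 - 5*sin(m) - 1)^2 + 2*cos(m)/(-10*sin(m)^3 - 3*sin(m)^2 - 5*sin(m) - 1)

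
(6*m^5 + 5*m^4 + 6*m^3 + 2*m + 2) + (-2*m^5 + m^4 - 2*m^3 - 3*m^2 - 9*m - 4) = 4*m^5 + 6*m^4 + 4*m^3 - 3*m^2 - 7*m - 2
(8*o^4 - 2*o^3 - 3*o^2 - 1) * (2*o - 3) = 16*o^5 - 28*o^4 + 9*o^2 - 2*o + 3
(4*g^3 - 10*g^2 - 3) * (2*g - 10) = 8*g^4 - 60*g^3 + 100*g^2 - 6*g + 30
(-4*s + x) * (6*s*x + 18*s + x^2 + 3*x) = -24*s^2*x - 72*s^2 + 2*s*x^2 + 6*s*x + x^3 + 3*x^2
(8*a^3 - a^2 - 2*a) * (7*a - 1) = 56*a^4 - 15*a^3 - 13*a^2 + 2*a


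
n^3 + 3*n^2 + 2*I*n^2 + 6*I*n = n*(n + 3)*(n + 2*I)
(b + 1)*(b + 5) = b^2 + 6*b + 5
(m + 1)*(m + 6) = m^2 + 7*m + 6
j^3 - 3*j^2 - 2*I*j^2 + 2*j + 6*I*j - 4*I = (j - 2)*(j - 1)*(j - 2*I)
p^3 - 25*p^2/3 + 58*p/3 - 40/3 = (p - 5)*(p - 2)*(p - 4/3)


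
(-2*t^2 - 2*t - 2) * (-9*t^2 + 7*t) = 18*t^4 + 4*t^3 + 4*t^2 - 14*t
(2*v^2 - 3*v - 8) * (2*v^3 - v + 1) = 4*v^5 - 6*v^4 - 18*v^3 + 5*v^2 + 5*v - 8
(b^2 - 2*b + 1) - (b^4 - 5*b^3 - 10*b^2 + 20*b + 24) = -b^4 + 5*b^3 + 11*b^2 - 22*b - 23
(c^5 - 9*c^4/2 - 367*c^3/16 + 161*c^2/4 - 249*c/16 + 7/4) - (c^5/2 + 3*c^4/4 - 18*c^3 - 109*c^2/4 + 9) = c^5/2 - 21*c^4/4 - 79*c^3/16 + 135*c^2/2 - 249*c/16 - 29/4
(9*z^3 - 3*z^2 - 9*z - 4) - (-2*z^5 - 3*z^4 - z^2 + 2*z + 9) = 2*z^5 + 3*z^4 + 9*z^3 - 2*z^2 - 11*z - 13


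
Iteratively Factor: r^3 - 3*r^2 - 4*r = (r + 1)*(r^2 - 4*r) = r*(r + 1)*(r - 4)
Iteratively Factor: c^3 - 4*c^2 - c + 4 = (c + 1)*(c^2 - 5*c + 4) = (c - 1)*(c + 1)*(c - 4)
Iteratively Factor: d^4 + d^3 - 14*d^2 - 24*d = (d)*(d^3 + d^2 - 14*d - 24) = d*(d + 3)*(d^2 - 2*d - 8) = d*(d + 2)*(d + 3)*(d - 4)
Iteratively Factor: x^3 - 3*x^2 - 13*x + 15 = (x - 5)*(x^2 + 2*x - 3) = (x - 5)*(x - 1)*(x + 3)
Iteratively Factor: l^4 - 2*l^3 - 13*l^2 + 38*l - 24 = (l - 1)*(l^3 - l^2 - 14*l + 24) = (l - 1)*(l + 4)*(l^2 - 5*l + 6) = (l - 2)*(l - 1)*(l + 4)*(l - 3)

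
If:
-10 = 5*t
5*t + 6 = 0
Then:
No Solution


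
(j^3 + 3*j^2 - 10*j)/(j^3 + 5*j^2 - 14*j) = (j + 5)/(j + 7)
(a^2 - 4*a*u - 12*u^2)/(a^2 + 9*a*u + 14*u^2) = (a - 6*u)/(a + 7*u)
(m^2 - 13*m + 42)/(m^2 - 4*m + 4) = (m^2 - 13*m + 42)/(m^2 - 4*m + 4)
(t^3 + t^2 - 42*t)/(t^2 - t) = (t^2 + t - 42)/(t - 1)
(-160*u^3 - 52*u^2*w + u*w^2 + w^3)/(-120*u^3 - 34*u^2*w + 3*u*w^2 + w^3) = (8*u - w)/(6*u - w)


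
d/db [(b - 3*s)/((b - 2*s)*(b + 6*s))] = b*(-b + 6*s)/(b^4 + 8*b^3*s - 8*b^2*s^2 - 96*b*s^3 + 144*s^4)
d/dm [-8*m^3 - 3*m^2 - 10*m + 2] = -24*m^2 - 6*m - 10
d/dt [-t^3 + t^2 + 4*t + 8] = -3*t^2 + 2*t + 4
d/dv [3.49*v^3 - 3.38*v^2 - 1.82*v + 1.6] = 10.47*v^2 - 6.76*v - 1.82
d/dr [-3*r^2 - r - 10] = -6*r - 1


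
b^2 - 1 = (b - 1)*(b + 1)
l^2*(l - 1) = l^3 - l^2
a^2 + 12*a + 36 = (a + 6)^2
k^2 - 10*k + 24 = (k - 6)*(k - 4)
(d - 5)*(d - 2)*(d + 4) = d^3 - 3*d^2 - 18*d + 40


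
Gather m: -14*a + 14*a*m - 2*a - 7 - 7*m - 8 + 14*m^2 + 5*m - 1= -16*a + 14*m^2 + m*(14*a - 2) - 16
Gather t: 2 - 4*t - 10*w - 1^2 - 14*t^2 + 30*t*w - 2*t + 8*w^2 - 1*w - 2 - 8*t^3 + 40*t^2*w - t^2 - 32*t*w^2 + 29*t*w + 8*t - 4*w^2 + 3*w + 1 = -8*t^3 + t^2*(40*w - 15) + t*(-32*w^2 + 59*w + 2) + 4*w^2 - 8*w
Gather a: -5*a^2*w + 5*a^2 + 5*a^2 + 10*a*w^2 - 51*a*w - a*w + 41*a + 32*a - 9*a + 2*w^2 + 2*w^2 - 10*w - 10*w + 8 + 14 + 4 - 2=a^2*(10 - 5*w) + a*(10*w^2 - 52*w + 64) + 4*w^2 - 20*w + 24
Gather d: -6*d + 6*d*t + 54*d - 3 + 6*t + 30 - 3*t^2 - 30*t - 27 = d*(6*t + 48) - 3*t^2 - 24*t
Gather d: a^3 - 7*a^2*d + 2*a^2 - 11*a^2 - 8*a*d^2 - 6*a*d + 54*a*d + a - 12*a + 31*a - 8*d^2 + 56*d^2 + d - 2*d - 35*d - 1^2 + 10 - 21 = a^3 - 9*a^2 + 20*a + d^2*(48 - 8*a) + d*(-7*a^2 + 48*a - 36) - 12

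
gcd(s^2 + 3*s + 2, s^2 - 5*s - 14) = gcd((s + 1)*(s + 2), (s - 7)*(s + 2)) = s + 2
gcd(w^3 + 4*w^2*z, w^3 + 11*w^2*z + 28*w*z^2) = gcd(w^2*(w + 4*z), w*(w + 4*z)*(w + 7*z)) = w^2 + 4*w*z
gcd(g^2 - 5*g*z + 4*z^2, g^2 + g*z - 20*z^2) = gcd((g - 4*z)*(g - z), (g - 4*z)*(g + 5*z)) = -g + 4*z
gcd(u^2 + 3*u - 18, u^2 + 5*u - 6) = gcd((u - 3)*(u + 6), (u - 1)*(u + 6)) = u + 6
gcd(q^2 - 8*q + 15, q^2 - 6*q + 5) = q - 5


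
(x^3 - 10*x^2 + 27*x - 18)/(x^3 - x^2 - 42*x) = (-x^3 + 10*x^2 - 27*x + 18)/(x*(-x^2 + x + 42))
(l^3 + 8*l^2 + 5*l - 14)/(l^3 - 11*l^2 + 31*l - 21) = (l^2 + 9*l + 14)/(l^2 - 10*l + 21)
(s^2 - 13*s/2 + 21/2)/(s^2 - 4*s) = (2*s^2 - 13*s + 21)/(2*s*(s - 4))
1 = 1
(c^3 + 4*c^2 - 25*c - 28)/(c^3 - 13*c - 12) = (c + 7)/(c + 3)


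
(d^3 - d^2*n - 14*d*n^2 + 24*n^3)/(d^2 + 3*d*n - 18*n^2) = (d^2 + 2*d*n - 8*n^2)/(d + 6*n)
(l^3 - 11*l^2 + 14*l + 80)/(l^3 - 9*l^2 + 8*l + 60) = (l - 8)/(l - 6)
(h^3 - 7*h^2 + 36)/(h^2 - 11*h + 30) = (h^2 - h - 6)/(h - 5)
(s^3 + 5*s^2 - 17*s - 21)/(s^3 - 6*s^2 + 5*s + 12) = (s + 7)/(s - 4)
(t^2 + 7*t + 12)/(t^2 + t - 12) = (t + 3)/(t - 3)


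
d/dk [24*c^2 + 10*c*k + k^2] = 10*c + 2*k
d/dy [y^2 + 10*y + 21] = 2*y + 10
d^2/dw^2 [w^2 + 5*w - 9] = 2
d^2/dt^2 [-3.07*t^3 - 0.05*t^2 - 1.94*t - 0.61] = -18.42*t - 0.1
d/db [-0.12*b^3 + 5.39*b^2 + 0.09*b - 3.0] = -0.36*b^2 + 10.78*b + 0.09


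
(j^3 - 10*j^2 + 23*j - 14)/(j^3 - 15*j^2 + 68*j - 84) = (j - 1)/(j - 6)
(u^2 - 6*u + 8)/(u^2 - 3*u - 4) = (u - 2)/(u + 1)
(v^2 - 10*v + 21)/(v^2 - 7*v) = (v - 3)/v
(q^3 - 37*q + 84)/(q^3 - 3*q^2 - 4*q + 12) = (q^2 + 3*q - 28)/(q^2 - 4)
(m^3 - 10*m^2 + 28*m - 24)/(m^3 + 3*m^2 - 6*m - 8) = (m^2 - 8*m + 12)/(m^2 + 5*m + 4)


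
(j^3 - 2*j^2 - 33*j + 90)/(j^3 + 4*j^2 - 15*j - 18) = (j - 5)/(j + 1)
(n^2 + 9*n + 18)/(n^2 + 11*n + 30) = (n + 3)/(n + 5)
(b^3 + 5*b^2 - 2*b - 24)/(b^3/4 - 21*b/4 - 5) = 4*(b^2 + b - 6)/(b^2 - 4*b - 5)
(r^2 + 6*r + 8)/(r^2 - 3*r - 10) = (r + 4)/(r - 5)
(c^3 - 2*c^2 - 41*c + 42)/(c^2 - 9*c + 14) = (c^2 + 5*c - 6)/(c - 2)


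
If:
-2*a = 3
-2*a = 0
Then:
No Solution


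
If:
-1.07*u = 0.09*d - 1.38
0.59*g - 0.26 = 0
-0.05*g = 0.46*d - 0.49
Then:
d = 1.02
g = 0.44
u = 1.20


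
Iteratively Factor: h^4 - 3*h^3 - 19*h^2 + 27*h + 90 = (h - 5)*(h^3 + 2*h^2 - 9*h - 18) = (h - 5)*(h - 3)*(h^2 + 5*h + 6) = (h - 5)*(h - 3)*(h + 2)*(h + 3)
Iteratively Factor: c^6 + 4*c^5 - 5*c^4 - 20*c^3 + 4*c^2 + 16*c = (c + 4)*(c^5 - 5*c^3 + 4*c) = (c - 2)*(c + 4)*(c^4 + 2*c^3 - c^2 - 2*c) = (c - 2)*(c + 2)*(c + 4)*(c^3 - c) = (c - 2)*(c + 1)*(c + 2)*(c + 4)*(c^2 - c) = c*(c - 2)*(c + 1)*(c + 2)*(c + 4)*(c - 1)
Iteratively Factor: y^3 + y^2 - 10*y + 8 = (y + 4)*(y^2 - 3*y + 2) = (y - 1)*(y + 4)*(y - 2)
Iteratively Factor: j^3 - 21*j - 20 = (j + 1)*(j^2 - j - 20) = (j - 5)*(j + 1)*(j + 4)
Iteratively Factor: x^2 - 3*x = (x - 3)*(x)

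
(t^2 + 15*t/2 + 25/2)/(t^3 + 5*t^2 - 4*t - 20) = (t + 5/2)/(t^2 - 4)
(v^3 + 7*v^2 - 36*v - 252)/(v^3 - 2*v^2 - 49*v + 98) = (v^2 - 36)/(v^2 - 9*v + 14)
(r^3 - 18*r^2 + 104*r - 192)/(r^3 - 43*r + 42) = (r^2 - 12*r + 32)/(r^2 + 6*r - 7)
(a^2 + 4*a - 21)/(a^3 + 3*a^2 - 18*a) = (a + 7)/(a*(a + 6))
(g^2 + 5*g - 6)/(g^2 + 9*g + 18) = (g - 1)/(g + 3)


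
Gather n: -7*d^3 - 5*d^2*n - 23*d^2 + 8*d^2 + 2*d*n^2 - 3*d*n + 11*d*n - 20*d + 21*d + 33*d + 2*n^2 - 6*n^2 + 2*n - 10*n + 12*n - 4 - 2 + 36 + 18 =-7*d^3 - 15*d^2 + 34*d + n^2*(2*d - 4) + n*(-5*d^2 + 8*d + 4) + 48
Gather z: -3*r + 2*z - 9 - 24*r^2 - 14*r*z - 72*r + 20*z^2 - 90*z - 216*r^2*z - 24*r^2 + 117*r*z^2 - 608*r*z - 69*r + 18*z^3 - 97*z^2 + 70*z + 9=-48*r^2 - 144*r + 18*z^3 + z^2*(117*r - 77) + z*(-216*r^2 - 622*r - 18)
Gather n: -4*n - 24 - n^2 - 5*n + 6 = -n^2 - 9*n - 18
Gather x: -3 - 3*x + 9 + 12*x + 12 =9*x + 18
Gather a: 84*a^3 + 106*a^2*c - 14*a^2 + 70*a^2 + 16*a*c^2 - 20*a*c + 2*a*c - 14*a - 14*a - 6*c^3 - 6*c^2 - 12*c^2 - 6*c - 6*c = 84*a^3 + a^2*(106*c + 56) + a*(16*c^2 - 18*c - 28) - 6*c^3 - 18*c^2 - 12*c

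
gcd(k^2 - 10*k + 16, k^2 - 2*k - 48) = k - 8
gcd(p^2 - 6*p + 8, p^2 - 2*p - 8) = p - 4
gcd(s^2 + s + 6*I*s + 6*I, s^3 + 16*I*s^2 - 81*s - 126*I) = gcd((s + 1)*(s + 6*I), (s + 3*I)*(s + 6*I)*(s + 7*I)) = s + 6*I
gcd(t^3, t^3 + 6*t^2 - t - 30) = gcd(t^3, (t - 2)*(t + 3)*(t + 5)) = 1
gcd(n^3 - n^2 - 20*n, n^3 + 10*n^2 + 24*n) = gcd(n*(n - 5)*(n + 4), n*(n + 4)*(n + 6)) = n^2 + 4*n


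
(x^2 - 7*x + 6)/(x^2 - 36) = (x - 1)/(x + 6)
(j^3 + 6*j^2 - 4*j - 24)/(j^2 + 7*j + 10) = (j^2 + 4*j - 12)/(j + 5)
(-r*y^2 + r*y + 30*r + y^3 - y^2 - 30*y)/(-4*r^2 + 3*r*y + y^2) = (y^2 - y - 30)/(4*r + y)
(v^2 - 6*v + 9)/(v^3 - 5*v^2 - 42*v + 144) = (v - 3)/(v^2 - 2*v - 48)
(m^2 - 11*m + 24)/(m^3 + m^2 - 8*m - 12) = (m - 8)/(m^2 + 4*m + 4)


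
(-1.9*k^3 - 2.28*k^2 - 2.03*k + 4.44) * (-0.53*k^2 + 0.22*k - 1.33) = 1.007*k^5 + 0.7904*k^4 + 3.1013*k^3 + 0.2326*k^2 + 3.6767*k - 5.9052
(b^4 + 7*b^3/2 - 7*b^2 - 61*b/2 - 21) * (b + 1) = b^5 + 9*b^4/2 - 7*b^3/2 - 75*b^2/2 - 103*b/2 - 21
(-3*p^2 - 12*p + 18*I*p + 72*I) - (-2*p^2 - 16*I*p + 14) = -p^2 - 12*p + 34*I*p - 14 + 72*I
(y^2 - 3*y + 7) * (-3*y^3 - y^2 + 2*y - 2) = -3*y^5 + 8*y^4 - 16*y^3 - 15*y^2 + 20*y - 14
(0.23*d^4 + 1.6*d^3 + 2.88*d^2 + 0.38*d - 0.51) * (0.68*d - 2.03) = 0.1564*d^5 + 0.6211*d^4 - 1.2896*d^3 - 5.588*d^2 - 1.1182*d + 1.0353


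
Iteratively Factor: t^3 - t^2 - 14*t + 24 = (t - 3)*(t^2 + 2*t - 8) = (t - 3)*(t - 2)*(t + 4)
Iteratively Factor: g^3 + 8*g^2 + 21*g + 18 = (g + 3)*(g^2 + 5*g + 6) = (g + 2)*(g + 3)*(g + 3)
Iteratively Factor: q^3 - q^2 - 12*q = (q - 4)*(q^2 + 3*q) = (q - 4)*(q + 3)*(q)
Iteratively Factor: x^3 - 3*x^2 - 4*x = (x)*(x^2 - 3*x - 4) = x*(x - 4)*(x + 1)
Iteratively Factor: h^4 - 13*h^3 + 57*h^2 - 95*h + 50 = (h - 2)*(h^3 - 11*h^2 + 35*h - 25) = (h - 5)*(h - 2)*(h^2 - 6*h + 5) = (h - 5)*(h - 2)*(h - 1)*(h - 5)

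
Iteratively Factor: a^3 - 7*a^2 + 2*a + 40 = (a - 4)*(a^2 - 3*a - 10) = (a - 5)*(a - 4)*(a + 2)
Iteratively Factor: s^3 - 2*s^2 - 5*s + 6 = (s - 1)*(s^2 - s - 6) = (s - 1)*(s + 2)*(s - 3)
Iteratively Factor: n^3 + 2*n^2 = (n)*(n^2 + 2*n) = n^2*(n + 2)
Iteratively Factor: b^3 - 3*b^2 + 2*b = (b - 1)*(b^2 - 2*b) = (b - 2)*(b - 1)*(b)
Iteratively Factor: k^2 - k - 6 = (k - 3)*(k + 2)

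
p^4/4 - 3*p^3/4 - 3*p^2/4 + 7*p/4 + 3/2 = (p/4 + 1/4)*(p - 3)*(p - 2)*(p + 1)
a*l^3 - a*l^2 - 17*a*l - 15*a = (l - 5)*(l + 3)*(a*l + a)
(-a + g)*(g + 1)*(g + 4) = -a*g^2 - 5*a*g - 4*a + g^3 + 5*g^2 + 4*g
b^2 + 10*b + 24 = (b + 4)*(b + 6)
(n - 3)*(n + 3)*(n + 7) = n^3 + 7*n^2 - 9*n - 63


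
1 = 1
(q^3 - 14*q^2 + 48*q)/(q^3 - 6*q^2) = (q - 8)/q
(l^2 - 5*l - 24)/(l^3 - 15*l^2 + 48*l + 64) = (l + 3)/(l^2 - 7*l - 8)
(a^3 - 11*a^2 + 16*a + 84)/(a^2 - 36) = (a^2 - 5*a - 14)/(a + 6)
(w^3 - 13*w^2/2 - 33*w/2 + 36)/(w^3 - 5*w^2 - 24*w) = (w - 3/2)/w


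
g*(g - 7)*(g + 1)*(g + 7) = g^4 + g^3 - 49*g^2 - 49*g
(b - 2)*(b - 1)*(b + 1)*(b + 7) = b^4 + 5*b^3 - 15*b^2 - 5*b + 14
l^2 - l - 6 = (l - 3)*(l + 2)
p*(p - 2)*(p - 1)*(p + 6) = p^4 + 3*p^3 - 16*p^2 + 12*p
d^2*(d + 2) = d^3 + 2*d^2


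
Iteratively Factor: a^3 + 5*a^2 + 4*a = (a + 4)*(a^2 + a) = a*(a + 4)*(a + 1)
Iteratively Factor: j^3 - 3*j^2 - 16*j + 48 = (j + 4)*(j^2 - 7*j + 12) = (j - 4)*(j + 4)*(j - 3)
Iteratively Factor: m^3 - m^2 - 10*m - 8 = (m - 4)*(m^2 + 3*m + 2) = (m - 4)*(m + 1)*(m + 2)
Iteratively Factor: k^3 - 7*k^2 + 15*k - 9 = (k - 3)*(k^2 - 4*k + 3) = (k - 3)^2*(k - 1)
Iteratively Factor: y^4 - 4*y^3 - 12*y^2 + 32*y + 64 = (y - 4)*(y^3 - 12*y - 16) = (y - 4)*(y + 2)*(y^2 - 2*y - 8) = (y - 4)^2*(y + 2)*(y + 2)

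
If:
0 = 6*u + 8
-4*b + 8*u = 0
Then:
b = -8/3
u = -4/3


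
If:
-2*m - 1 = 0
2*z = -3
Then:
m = -1/2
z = -3/2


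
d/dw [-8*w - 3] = -8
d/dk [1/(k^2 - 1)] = -2*k/(k^2 - 1)^2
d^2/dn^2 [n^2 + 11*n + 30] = 2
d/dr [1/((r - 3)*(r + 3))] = -2*r/(r^4 - 18*r^2 + 81)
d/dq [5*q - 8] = 5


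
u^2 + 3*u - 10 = (u - 2)*(u + 5)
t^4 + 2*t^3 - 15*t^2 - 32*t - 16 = (t - 4)*(t + 1)^2*(t + 4)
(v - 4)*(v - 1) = v^2 - 5*v + 4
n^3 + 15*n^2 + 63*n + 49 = (n + 1)*(n + 7)^2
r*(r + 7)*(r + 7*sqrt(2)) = r^3 + 7*r^2 + 7*sqrt(2)*r^2 + 49*sqrt(2)*r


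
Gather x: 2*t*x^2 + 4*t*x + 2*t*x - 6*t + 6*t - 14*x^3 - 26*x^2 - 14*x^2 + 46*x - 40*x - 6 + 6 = -14*x^3 + x^2*(2*t - 40) + x*(6*t + 6)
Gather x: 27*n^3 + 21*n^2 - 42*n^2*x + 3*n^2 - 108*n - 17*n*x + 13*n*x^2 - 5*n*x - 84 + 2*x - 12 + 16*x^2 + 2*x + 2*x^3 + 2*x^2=27*n^3 + 24*n^2 - 108*n + 2*x^3 + x^2*(13*n + 18) + x*(-42*n^2 - 22*n + 4) - 96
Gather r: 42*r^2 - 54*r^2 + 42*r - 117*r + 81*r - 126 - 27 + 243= -12*r^2 + 6*r + 90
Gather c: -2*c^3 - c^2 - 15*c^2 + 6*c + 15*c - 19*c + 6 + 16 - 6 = -2*c^3 - 16*c^2 + 2*c + 16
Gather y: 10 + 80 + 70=160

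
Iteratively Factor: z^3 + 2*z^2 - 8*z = (z)*(z^2 + 2*z - 8) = z*(z - 2)*(z + 4)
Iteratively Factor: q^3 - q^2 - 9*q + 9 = (q - 1)*(q^2 - 9) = (q - 3)*(q - 1)*(q + 3)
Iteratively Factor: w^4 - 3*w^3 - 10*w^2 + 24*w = (w + 3)*(w^3 - 6*w^2 + 8*w) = w*(w + 3)*(w^2 - 6*w + 8) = w*(w - 2)*(w + 3)*(w - 4)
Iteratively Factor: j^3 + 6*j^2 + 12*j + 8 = (j + 2)*(j^2 + 4*j + 4) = (j + 2)^2*(j + 2)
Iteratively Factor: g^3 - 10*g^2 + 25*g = (g - 5)*(g^2 - 5*g) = (g - 5)^2*(g)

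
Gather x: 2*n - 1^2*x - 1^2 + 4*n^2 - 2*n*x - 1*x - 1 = 4*n^2 + 2*n + x*(-2*n - 2) - 2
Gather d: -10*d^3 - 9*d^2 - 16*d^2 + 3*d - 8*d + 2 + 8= -10*d^3 - 25*d^2 - 5*d + 10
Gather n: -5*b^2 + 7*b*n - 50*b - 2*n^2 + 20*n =-5*b^2 - 50*b - 2*n^2 + n*(7*b + 20)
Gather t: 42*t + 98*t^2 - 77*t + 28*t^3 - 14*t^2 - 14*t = 28*t^3 + 84*t^2 - 49*t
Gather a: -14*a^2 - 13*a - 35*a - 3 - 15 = -14*a^2 - 48*a - 18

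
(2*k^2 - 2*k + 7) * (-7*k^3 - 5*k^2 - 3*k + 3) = -14*k^5 + 4*k^4 - 45*k^3 - 23*k^2 - 27*k + 21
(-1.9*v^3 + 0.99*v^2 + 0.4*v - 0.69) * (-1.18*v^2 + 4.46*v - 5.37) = 2.242*v^5 - 9.6422*v^4 + 14.1464*v^3 - 2.7181*v^2 - 5.2254*v + 3.7053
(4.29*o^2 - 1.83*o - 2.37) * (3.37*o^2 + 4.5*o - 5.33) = 14.4573*o^4 + 13.1379*o^3 - 39.0876*o^2 - 0.911100000000001*o + 12.6321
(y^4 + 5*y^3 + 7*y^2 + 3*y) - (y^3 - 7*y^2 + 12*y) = y^4 + 4*y^3 + 14*y^2 - 9*y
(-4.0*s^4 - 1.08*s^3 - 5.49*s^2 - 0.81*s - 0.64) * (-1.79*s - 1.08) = 7.16*s^5 + 6.2532*s^4 + 10.9935*s^3 + 7.3791*s^2 + 2.0204*s + 0.6912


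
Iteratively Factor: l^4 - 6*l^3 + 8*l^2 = (l)*(l^3 - 6*l^2 + 8*l) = l*(l - 4)*(l^2 - 2*l) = l^2*(l - 4)*(l - 2)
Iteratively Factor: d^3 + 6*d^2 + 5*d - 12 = (d - 1)*(d^2 + 7*d + 12) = (d - 1)*(d + 4)*(d + 3)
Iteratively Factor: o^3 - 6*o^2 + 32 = (o - 4)*(o^2 - 2*o - 8) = (o - 4)*(o + 2)*(o - 4)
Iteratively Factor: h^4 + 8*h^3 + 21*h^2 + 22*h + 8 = (h + 4)*(h^3 + 4*h^2 + 5*h + 2) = (h + 2)*(h + 4)*(h^2 + 2*h + 1) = (h + 1)*(h + 2)*(h + 4)*(h + 1)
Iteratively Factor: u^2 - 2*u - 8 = (u - 4)*(u + 2)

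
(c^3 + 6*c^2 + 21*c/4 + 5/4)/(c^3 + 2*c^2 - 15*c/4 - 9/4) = (2*c^2 + 11*c + 5)/(2*c^2 + 3*c - 9)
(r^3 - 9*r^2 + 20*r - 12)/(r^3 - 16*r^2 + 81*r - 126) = (r^2 - 3*r + 2)/(r^2 - 10*r + 21)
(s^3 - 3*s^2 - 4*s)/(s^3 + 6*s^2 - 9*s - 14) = s*(s - 4)/(s^2 + 5*s - 14)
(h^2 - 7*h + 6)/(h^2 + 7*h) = (h^2 - 7*h + 6)/(h*(h + 7))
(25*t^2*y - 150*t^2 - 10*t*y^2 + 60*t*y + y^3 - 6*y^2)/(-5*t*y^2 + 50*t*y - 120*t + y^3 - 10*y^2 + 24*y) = (-5*t + y)/(y - 4)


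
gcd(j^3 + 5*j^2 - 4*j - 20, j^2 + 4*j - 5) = j + 5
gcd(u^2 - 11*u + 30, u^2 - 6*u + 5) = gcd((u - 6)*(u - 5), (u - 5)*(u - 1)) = u - 5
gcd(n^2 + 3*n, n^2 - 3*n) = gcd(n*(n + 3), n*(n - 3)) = n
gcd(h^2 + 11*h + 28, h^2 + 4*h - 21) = h + 7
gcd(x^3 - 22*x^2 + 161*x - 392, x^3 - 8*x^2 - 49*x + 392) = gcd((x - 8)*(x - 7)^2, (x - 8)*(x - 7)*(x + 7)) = x^2 - 15*x + 56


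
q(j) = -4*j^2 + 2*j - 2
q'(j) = 2 - 8*j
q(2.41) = -20.41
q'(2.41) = -17.28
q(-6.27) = -171.79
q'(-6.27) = 52.16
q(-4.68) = -98.97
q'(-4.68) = 39.44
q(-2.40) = -29.84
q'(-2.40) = 21.20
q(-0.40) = -3.44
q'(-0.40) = 5.20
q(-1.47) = -13.58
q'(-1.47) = 13.76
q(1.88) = -12.38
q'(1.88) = -13.04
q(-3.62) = -61.66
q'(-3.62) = 30.96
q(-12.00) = -602.00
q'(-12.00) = 98.00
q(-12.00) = -602.00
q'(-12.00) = 98.00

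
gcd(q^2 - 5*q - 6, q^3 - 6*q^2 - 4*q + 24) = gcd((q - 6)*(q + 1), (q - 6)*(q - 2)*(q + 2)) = q - 6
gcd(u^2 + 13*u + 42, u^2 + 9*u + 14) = u + 7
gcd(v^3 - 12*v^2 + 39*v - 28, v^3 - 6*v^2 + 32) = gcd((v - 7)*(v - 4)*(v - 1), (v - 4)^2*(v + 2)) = v - 4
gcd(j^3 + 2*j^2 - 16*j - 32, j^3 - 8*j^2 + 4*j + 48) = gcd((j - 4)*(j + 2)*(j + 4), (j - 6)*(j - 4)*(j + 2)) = j^2 - 2*j - 8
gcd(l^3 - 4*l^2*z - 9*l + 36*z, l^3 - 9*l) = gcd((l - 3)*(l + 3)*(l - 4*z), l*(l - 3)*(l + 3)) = l^2 - 9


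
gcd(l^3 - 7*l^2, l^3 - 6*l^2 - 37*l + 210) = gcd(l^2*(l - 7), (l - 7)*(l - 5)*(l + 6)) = l - 7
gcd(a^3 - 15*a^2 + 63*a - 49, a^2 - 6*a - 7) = a - 7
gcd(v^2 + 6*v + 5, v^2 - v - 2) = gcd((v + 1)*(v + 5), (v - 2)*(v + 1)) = v + 1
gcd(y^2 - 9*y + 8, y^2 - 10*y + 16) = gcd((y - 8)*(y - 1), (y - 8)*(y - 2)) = y - 8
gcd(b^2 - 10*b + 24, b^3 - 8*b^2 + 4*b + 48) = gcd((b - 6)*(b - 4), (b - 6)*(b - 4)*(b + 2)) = b^2 - 10*b + 24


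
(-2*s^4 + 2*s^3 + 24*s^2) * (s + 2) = -2*s^5 - 2*s^4 + 28*s^3 + 48*s^2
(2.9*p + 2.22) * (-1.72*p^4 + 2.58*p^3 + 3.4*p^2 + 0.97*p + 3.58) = -4.988*p^5 + 3.6636*p^4 + 15.5876*p^3 + 10.361*p^2 + 12.5354*p + 7.9476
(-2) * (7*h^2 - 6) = 12 - 14*h^2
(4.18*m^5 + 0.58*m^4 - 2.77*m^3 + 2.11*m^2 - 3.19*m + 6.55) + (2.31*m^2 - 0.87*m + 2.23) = 4.18*m^5 + 0.58*m^4 - 2.77*m^3 + 4.42*m^2 - 4.06*m + 8.78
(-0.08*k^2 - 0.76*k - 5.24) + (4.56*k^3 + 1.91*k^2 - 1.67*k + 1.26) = 4.56*k^3 + 1.83*k^2 - 2.43*k - 3.98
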